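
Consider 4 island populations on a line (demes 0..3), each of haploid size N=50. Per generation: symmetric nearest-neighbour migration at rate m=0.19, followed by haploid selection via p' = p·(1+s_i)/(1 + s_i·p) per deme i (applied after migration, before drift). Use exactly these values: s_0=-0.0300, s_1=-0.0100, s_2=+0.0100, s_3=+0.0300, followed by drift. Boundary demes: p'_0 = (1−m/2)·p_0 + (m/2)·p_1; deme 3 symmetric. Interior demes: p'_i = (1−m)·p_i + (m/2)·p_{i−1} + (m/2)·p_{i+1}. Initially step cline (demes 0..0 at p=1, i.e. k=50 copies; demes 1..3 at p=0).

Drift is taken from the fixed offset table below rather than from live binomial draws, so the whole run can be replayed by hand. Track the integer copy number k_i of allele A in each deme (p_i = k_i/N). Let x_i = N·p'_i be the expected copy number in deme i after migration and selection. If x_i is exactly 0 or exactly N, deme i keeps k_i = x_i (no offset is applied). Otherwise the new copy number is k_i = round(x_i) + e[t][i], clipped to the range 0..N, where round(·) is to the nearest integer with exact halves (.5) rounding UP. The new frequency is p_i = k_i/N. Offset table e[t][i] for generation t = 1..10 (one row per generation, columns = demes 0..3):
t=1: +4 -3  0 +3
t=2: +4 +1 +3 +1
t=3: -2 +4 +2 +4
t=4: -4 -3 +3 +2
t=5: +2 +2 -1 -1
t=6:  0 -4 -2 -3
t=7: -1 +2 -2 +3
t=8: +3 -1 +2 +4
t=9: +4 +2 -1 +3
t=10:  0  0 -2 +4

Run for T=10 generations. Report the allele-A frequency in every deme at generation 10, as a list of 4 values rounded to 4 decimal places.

[0.6200, 0.3800, 0.1600, 0.3400]

t=0: k=[50 0 0 0]
t=1: x=[45.1174 4.7070 0.0000 0.0000] k=[49 2 0 0]
t=2: x=[44.3850 6.2201 0.1919 0.0000] k=[48 7 3 0]
t=3: x=[43.9448 10.4318 3.1240 0.2935] k=[42 14 5 4]
t=4: x=[39.0823 15.6966 5.8109 4.2075] k=[35 13 9 6]
t=5: x=[32.5657 14.6059 9.1693 6.4492] k=[35 17 8 5]
t=6: x=[32.9494 17.7398 8.6409 5.4263] k=[33 14 7 2]
t=7: x=[30.8363 15.0341 7.2515 2.5455] k=[30 17 5 6]
t=8: x=[28.3921 16.9821 6.2895 6.0607] k=[31 16 8 10]
t=9: x=[29.2060 16.5535 9.0233 10.0452] k=[33 19 8 13]
t=10: x=[31.3149 19.1661 9.5969 12.8045] k=[31 19 8 17]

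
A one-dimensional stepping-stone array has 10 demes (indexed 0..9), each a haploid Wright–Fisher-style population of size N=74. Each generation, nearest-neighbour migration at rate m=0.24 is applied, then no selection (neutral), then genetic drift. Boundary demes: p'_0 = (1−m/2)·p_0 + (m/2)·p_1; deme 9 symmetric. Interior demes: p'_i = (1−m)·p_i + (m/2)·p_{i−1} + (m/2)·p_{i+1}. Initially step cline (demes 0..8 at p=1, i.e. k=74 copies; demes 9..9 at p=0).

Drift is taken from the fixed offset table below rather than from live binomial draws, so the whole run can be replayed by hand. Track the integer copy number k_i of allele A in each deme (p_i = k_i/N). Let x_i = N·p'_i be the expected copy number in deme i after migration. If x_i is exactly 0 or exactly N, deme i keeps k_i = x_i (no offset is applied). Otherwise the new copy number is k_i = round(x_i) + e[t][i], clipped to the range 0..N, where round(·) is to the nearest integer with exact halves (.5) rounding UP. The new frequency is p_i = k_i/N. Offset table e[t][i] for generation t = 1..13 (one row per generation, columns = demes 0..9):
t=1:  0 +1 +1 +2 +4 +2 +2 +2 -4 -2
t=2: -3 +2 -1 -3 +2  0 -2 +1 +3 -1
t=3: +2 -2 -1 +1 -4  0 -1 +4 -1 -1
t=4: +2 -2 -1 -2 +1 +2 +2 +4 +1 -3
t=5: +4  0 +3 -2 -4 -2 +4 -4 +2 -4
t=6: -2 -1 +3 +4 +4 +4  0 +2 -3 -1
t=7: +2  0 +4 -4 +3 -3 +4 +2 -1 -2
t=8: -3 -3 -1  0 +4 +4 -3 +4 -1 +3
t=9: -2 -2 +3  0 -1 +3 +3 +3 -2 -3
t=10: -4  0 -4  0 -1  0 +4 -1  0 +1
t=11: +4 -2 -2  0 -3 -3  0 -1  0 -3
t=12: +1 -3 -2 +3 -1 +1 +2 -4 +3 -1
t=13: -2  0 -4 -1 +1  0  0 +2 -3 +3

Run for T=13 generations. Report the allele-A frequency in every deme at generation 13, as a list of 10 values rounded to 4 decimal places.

t=0: k=[74 74 74 74 74 74 74 74 74 0]
t=1: x=[74.0000 74.0000 74.0000 74.0000 74.0000 74.0000 74.0000 74.0000 65.1200 8.8800] k=[74 74 74 74 74 74 74 74 61 7]
t=2: x=[74.0000 74.0000 74.0000 74.0000 74.0000 74.0000 74.0000 72.4400 56.0800 13.4800] k=[74 74 74 74 74 74 74 73 59 12]
t=3: x=[74.0000 74.0000 74.0000 74.0000 74.0000 74.0000 73.8800 71.4400 55.0400 17.6400] k=[74 74 74 74 74 74 73 74 54 17]
t=4: x=[74.0000 74.0000 74.0000 74.0000 74.0000 73.8800 73.2400 71.4800 51.9600 21.4400] k=[74 74 74 74 74 74 74 74 53 18]
t=5: x=[74.0000 74.0000 74.0000 74.0000 74.0000 74.0000 74.0000 71.4800 51.3200 22.2000] k=[74 74 74 74 74 74 74 67 53 18]
t=6: x=[74.0000 74.0000 74.0000 74.0000 74.0000 74.0000 73.1600 66.1600 50.4800 22.2000] k=[74 74 74 74 74 74 73 68 47 21]
t=7: x=[74.0000 74.0000 74.0000 74.0000 74.0000 73.8800 72.5200 66.0800 46.4000 24.1200] k=[74 74 74 74 74 71 74 68 45 22]
t=8: x=[74.0000 74.0000 74.0000 74.0000 73.6400 71.7200 72.9200 65.9600 45.0000 24.7600] k=[74 74 74 74 74 74 70 70 44 28]
t=9: x=[74.0000 74.0000 74.0000 74.0000 74.0000 73.5200 70.4800 66.8800 45.2000 29.9200] k=[74 74 74 74 74 74 73 70 43 27]
t=10: x=[74.0000 74.0000 74.0000 74.0000 74.0000 73.8800 72.7600 67.1200 44.3200 28.9200] k=[74 74 74 74 74 74 74 66 44 30]
t=11: x=[74.0000 74.0000 74.0000 74.0000 74.0000 74.0000 73.0400 64.3200 44.9600 31.6800] k=[74 74 74 74 74 74 73 63 45 29]
t=12: x=[74.0000 74.0000 74.0000 74.0000 74.0000 73.8800 71.9200 62.0400 45.2400 30.9200] k=[74 74 74 74 74 74 74 58 48 30]
t=13: x=[74.0000 74.0000 74.0000 74.0000 74.0000 74.0000 72.0800 58.7200 47.0400 32.1600] k=[74 74 74 74 74 74 72 61 44 35]

[1.0000, 1.0000, 1.0000, 1.0000, 1.0000, 1.0000, 0.9730, 0.8243, 0.5946, 0.4730]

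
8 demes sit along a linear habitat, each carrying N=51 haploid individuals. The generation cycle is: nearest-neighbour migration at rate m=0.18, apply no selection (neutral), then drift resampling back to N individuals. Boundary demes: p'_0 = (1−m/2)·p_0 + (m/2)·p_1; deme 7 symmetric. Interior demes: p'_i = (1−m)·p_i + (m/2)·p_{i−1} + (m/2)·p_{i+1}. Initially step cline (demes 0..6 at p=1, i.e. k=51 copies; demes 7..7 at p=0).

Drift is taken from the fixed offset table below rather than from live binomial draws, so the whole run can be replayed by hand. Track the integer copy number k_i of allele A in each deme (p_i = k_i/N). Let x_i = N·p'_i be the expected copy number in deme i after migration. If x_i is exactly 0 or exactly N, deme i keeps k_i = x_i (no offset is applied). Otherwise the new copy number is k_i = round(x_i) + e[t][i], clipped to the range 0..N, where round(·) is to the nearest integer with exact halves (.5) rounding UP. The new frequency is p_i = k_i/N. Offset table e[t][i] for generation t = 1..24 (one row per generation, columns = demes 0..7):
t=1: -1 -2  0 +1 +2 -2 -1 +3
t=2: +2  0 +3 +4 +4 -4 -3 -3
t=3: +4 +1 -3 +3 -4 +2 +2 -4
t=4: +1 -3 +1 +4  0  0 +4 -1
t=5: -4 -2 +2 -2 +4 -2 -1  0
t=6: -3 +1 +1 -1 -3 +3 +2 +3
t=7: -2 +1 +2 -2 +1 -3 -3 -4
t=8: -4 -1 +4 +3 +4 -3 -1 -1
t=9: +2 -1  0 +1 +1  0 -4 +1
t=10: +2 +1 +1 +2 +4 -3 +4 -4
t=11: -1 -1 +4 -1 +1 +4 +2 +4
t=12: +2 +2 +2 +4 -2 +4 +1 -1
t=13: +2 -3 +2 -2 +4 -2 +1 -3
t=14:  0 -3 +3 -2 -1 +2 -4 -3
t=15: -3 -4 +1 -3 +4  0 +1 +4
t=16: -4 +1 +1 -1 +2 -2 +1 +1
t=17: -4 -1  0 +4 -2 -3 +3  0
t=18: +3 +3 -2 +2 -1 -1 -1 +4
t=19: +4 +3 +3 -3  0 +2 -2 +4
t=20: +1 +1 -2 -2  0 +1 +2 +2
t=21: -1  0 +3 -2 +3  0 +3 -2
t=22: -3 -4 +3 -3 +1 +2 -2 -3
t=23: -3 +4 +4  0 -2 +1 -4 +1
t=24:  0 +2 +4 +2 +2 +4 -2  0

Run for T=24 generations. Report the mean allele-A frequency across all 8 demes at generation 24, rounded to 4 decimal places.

0.8676

t=0: k=[51 51 51 51 51 51 51 0]
t=1: x=[51.0000 51.0000 51.0000 51.0000 51.0000 51.0000 46.4100 4.5900] k=[51 51 51 51 51 51 45 8]
t=2: x=[51.0000 51.0000 51.0000 51.0000 51.0000 50.4600 42.2100 11.3300] k=[51 51 51 51 51 46 39 8]
t=3: x=[51.0000 51.0000 51.0000 51.0000 50.5500 45.8200 36.8400 10.7900] k=[51 51 51 51 47 48 39 7]
t=4: x=[51.0000 51.0000 51.0000 50.6400 47.4500 47.1000 36.9300 9.8800] k=[51 51 51 51 47 47 41 9]
t=5: x=[51.0000 51.0000 51.0000 50.6400 47.3600 46.4600 38.6600 11.8800] k=[51 51 51 49 51 44 38 12]
t=6: x=[51.0000 51.0000 50.8200 49.3600 50.1900 44.0900 36.2000 14.3400] k=[51 51 51 48 47 47 38 17]
t=7: x=[51.0000 51.0000 50.7300 48.1800 47.0900 46.1900 36.9200 18.8900] k=[51 51 51 46 48 43 34 15]
t=8: x=[51.0000 51.0000 50.5500 46.6300 47.3700 42.6400 33.1000 16.7100] k=[51 51 51 50 51 40 32 16]
t=9: x=[51.0000 51.0000 50.9100 50.1800 49.9200 40.2700 31.2800 17.4400] k=[51 51 51 51 51 40 27 18]
t=10: x=[51.0000 51.0000 51.0000 51.0000 50.0100 39.8200 27.3600 18.8100] k=[51 51 51 51 51 37 31 15]
t=11: x=[51.0000 51.0000 51.0000 51.0000 49.7400 37.7200 30.1000 16.4400] k=[51 51 51 51 51 42 32 20]
t=12: x=[51.0000 51.0000 51.0000 51.0000 50.1900 41.9100 31.8200 21.0800] k=[51 51 51 51 48 46 33 20]
t=13: x=[51.0000 51.0000 51.0000 50.7300 48.0900 45.0100 33.0000 21.1700] k=[51 51 51 49 51 43 34 18]
t=14: x=[51.0000 51.0000 50.8200 49.3600 50.1000 42.9100 33.3700 19.4400] k=[51 51 51 47 49 45 29 16]
t=15: x=[51.0000 51.0000 50.6400 47.5400 48.4600 43.9200 29.2700 17.1700] k=[51 51 51 45 51 44 30 21]
t=16: x=[51.0000 51.0000 50.4600 46.0800 49.8300 43.3700 30.4500 21.8100] k=[51 51 51 45 51 41 31 23]
t=17: x=[51.0000 51.0000 50.4600 46.0800 49.5600 41.0000 31.1800 23.7200] k=[51 51 50 50 48 38 34 24]
t=18: x=[51.0000 50.9100 50.0900 49.8200 47.2800 38.5400 33.4600 24.9000] k=[51 51 48 51 46 38 32 29]
t=19: x=[51.0000 50.7300 48.5400 50.2800 45.7300 38.1800 32.2700 29.2700] k=[51 51 51 47 46 40 30 33]
t=20: x=[51.0000 51.0000 50.6400 47.2700 45.5500 39.6400 31.1700 32.7300] k=[51 51 49 45 46 41 33 35]
t=21: x=[51.0000 50.8200 48.8200 45.4500 45.4600 40.7300 33.9000 34.8200] k=[51 51 51 43 48 41 37 33]
t=22: x=[51.0000 51.0000 50.2800 44.1700 46.9200 41.2700 37.0000 33.3600] k=[51 51 51 41 48 43 35 30]
t=23: x=[51.0000 51.0000 50.1000 42.5300 46.9200 42.7300 35.2700 30.4500] k=[51 51 51 43 45 44 31 31]
t=24: x=[51.0000 51.0000 50.2800 43.9000 44.7300 42.9200 32.1700 31.0000] k=[51 51 51 46 47 47 30 31]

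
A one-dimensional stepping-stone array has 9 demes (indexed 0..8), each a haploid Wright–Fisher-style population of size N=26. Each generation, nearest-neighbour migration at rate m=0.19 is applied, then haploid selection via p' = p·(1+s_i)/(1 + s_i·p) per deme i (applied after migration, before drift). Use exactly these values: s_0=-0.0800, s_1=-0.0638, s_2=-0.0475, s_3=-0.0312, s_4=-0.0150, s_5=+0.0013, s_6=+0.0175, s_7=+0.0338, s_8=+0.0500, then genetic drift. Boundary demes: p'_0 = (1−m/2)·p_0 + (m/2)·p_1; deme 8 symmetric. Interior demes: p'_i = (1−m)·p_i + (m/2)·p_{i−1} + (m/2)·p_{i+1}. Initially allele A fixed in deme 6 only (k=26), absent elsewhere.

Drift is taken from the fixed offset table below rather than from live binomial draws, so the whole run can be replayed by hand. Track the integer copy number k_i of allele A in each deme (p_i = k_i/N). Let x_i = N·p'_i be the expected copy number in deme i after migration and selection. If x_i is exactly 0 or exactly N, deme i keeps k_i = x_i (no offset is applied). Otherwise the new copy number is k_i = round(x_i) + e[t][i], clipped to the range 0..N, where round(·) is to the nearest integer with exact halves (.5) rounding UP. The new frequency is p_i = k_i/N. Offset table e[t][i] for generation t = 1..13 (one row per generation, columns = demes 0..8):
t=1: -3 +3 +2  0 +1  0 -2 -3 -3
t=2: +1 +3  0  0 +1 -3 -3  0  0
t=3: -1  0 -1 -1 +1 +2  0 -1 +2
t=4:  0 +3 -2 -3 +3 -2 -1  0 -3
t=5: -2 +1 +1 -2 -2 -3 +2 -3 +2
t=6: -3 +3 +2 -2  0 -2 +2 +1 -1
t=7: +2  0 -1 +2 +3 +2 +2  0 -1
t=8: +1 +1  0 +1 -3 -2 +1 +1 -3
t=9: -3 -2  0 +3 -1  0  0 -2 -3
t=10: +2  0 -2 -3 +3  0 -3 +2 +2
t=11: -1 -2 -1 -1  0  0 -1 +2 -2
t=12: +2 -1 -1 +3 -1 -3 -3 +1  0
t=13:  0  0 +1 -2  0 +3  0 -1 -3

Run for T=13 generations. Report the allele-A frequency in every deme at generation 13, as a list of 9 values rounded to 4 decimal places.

t=0: k=[0 0 0 0 0 0 26 0 0]
t=1: x=[0.0000 0.0000 0.0000 0.0000 0.0000 2.4729 21.1290 2.5453 0.0000] k=[0 0 0 0 0 2 19 0 0]
t=2: x=[0.0000 0.0000 0.0000 0.0000 0.1872 3.4289 15.6881 1.8616 0.0000] k=[0 0 0 0 1 0 13 2 0]
t=3: x=[0.0000 0.0000 0.0000 0.0920 0.7982 1.3316 10.8295 2.9406 0.1994] k=[0 0 0 0 2 3 11 2 2]
t=4: x=[0.0000 0.0000 0.0000 0.1841 1.8785 3.6691 9.4893 2.9406 2.0920] k=[0 0 0 0 5 2 8 3 0]
t=5: x=[0.0000 0.0000 0.0000 0.4604 4.1866 2.8583 7.0437 3.2842 0.2991] k=[0 0 0 0 2 0 9 0 2]
t=6: x=[0.0000 0.0000 0.0000 0.1841 1.5972 1.0463 7.3814 1.0789 1.8939] k=[0 0 0 0 2 0 9 2 1]
t=7: x=[0.0000 0.0000 0.0000 0.1841 1.5972 1.0463 7.5728 2.6480 1.1473] k=[0 0 0 2 5 3 10 3 0]
t=8: x=[0.0000 0.0000 0.1810 2.0348 4.4688 3.8593 8.7705 3.4790 0.2991] k=[0 0 0 3 1 2 10 4 0]
t=9: x=[0.0000 0.0000 0.2716 2.4537 1.2667 2.6681 8.7705 4.3082 0.3987] k=[0 0 0 5 0 3 9 2 0]
t=10: x=[0.0000 0.0000 0.4528 3.9428 0.7489 3.2887 7.8598 2.5504 0.1994] k=[0 0 0 1 4 3 5 5 2]
t=11: x=[0.0000 0.0000 0.0905 1.1545 3.5732 3.2887 4.8784 4.8447 2.3888] k=[0 0 0 0 4 3 4 7 0]
t=12: x=[0.0000 0.0000 0.0000 0.3683 3.4792 3.1936 4.2513 6.2057 0.6974] k=[0 0 0 3 2 0 1 7 1]
t=13: x=[0.0000 0.0000 0.2716 2.5463 1.8785 0.2854 1.4993 6.0123 1.6435] k=[0 0 1 1 2 3 1 5 0]

[0.0000, 0.0000, 0.0385, 0.0385, 0.0769, 0.1154, 0.0385, 0.1923, 0.0000]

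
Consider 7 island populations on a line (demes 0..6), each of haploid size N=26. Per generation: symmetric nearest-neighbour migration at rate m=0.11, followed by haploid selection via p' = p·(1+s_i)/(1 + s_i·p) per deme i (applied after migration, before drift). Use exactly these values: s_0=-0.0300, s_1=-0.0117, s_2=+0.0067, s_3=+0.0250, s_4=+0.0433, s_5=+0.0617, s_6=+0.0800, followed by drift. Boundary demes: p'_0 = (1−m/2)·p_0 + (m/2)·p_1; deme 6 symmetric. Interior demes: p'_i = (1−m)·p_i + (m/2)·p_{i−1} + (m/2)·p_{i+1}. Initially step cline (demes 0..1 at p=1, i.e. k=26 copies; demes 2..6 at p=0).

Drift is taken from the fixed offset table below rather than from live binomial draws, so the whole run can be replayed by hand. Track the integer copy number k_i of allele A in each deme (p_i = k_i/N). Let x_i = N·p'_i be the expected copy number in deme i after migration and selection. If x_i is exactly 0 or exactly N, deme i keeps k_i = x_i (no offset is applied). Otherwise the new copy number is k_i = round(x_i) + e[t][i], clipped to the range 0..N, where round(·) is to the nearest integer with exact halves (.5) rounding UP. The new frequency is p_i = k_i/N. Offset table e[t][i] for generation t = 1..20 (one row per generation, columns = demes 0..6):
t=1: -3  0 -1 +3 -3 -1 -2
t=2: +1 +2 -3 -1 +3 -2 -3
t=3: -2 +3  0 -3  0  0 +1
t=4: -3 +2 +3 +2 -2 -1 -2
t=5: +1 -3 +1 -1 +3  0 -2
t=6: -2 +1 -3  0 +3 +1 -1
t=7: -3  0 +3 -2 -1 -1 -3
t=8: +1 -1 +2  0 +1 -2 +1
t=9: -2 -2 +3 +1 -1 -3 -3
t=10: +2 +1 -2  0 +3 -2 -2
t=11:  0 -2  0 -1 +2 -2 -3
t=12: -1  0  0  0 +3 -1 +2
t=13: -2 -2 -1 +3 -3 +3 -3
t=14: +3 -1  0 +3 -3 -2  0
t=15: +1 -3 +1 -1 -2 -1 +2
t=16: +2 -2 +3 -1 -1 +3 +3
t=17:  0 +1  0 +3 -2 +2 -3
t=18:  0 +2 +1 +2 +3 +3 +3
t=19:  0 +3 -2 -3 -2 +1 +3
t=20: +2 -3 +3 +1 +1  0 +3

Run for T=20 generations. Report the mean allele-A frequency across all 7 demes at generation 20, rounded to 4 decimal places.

t=0: k=[26 26 0 0 0 0 0]
t=1: x=[26.0000 24.5540 1.4391 0.0000 0.0000 0.0000 0.0000] k=[26 25 0 0 0 0 0]
t=2: x=[25.9433 23.6550 1.3837 0.0000 0.0000 0.0000 0.0000] k=[26 26 0 0 0 0 0]
t=3: x=[26.0000 24.5540 1.4391 0.0000 0.0000 0.0000 0.0000] k=[26 26 1 0 0 0 0]
t=4: x=[26.0000 24.6096 2.3341 0.0564 0.0000 0.0000 0.0000] k=[26 26 5 2 0 0 0]
t=5: x=[26.0000 24.8319 6.0208 2.1022 0.1147 0.0000 0.0000] k=[26 22 7 1 3 0 0]
t=6: x=[25.7733 21.3502 7.5307 1.4740 2.8301 0.1751 0.0000] k=[24 22 5 1 6 1 0]
t=7: x=[23.8302 21.1286 5.7448 1.5302 5.6348 1.2915 0.0594] k=[21 21 9 0 5 0 0]
t=8: x=[20.8758 20.2877 9.2047 0.7887 4.6085 0.2918 0.0000] k=[22 19 11 1 6 0 0]
t=9: x=[21.7274 18.6632 10.9323 1.8673 5.5785 0.3501 0.0000] k=[20 17 14 3 5 0 0]
t=10: x=[19.6906 16.9306 13.6033 3.7943 4.7781 0.2918 0.0000] k=[22 18 12 4 8 0 0]
t=11: x=[21.6712 17.8242 11.9331 4.7552 7.5653 0.4667 0.0000] k=[22 16 12 4 10 0 0]
t=12: x=[21.5590 16.0378 11.8230 4.8669 9.3725 0.5832 0.0000] k=[21 16 12 5 12 0 0]
t=13: x=[20.5958 15.9826 11.8781 5.8816 11.2246 0.6996 0.0000] k=[19 14 11 9 8 4 0]
t=14: x=[18.5643 14.0340 11.0975 9.2013 8.0690 4.2069 0.2374] k=[22 13 11 12 5 2 0]
t=15: x=[21.3906 13.3086 11.2076 11.7187 5.3991 2.1712 0.1188] k=[22 10 12 11 3 1 2]
t=16: x=[21.2224 10.6958 11.8781 10.7704 3.4550 1.2335 2.0881] k=[23 9 15 10 2 4 5]
t=17: x=[22.1308 10.0274 14.4379 9.9864 2.6492 4.1496 5.2606] k=[22 11 14 13 1 6 2]
t=18: x=[21.2784 11.6942 13.8232 12.5552 2.0123 5.7693 2.3813] k=[21 14 15 15 5 9 5]
t=19: x=[20.4838 14.3644 14.9874 14.6083 5.9625 8.9072 5.5485] k=[20 17 13 12 4 10 9]
t=20: x=[19.6906 16.8754 13.2084 11.7739 4.9373 9.9805 9.5143] k=[22 14 16 13 6 10 13]

0.5165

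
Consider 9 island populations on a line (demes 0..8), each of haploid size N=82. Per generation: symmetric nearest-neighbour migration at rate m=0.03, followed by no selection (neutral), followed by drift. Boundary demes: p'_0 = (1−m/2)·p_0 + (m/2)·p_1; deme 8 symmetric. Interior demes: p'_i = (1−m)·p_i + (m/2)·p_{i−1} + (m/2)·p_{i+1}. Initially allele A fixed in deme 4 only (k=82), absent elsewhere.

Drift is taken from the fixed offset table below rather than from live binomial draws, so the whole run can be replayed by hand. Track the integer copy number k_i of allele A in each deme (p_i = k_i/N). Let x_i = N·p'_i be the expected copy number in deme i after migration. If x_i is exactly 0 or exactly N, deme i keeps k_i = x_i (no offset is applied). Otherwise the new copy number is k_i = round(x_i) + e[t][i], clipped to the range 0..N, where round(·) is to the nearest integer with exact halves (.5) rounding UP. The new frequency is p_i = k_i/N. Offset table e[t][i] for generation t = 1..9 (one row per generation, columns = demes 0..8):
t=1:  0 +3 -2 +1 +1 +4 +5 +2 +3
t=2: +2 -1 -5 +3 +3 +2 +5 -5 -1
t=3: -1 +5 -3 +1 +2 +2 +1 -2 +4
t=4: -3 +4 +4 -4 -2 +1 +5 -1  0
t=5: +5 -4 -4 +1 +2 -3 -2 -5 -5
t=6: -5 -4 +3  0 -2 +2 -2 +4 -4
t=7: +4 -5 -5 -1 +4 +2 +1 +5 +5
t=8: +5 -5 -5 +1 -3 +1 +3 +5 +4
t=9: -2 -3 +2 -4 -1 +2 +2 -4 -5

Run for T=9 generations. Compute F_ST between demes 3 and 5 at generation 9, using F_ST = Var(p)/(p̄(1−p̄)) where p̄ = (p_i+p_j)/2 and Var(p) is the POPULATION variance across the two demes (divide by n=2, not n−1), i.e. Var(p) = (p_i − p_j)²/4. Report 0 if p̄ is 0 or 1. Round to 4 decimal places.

0.0575

t=0: k=[0 0 0 0 82 0 0 0 0]
t=1: x=[0.0000 0.0000 0.0000 1.2300 79.5400 1.2300 0.0000 0.0000 0.0000] k=[0 0 0 2 81 5 0 0 0]
t=2: x=[0.0000 0.0000 0.0300 3.1550 78.6750 6.0650 0.0750 0.0000 0.0000] k=[0 0 0 6 82 8 5 0 0]
t=3: x=[0.0000 0.0000 0.0900 7.0500 79.7500 9.0650 4.9700 0.0750 0.0000] k=[0 0 0 8 82 11 6 0 0]
t=4: x=[0.0000 0.0000 0.1200 8.9900 79.8250 11.9900 5.9850 0.0900 0.0000] k=[0 0 4 5 78 13 11 0 0]
t=5: x=[0.0000 0.0600 3.9550 6.0800 75.9300 13.9450 10.8650 0.1650 0.0000] k=[0 0 0 7 78 11 9 0 0]
t=6: x=[0.0000 0.0000 0.1050 7.9600 75.9300 11.9750 8.8950 0.1350 0.0000] k=[0 0 3 8 74 14 7 4 0]
t=7: x=[0.0000 0.0450 3.0300 8.9150 72.1100 14.7950 7.0600 3.9850 0.0600] k=[0 0 0 8 76 17 8 9 5]
t=8: x=[0.0000 0.0000 0.1200 8.9000 74.0950 17.7500 8.1500 8.9250 5.0600] k=[0 0 0 10 71 19 11 14 9]
t=9: x=[0.0000 0.0000 0.1500 10.7650 69.3050 19.6600 11.1650 13.8800 9.0750] k=[0 0 2 7 68 22 13 10 4]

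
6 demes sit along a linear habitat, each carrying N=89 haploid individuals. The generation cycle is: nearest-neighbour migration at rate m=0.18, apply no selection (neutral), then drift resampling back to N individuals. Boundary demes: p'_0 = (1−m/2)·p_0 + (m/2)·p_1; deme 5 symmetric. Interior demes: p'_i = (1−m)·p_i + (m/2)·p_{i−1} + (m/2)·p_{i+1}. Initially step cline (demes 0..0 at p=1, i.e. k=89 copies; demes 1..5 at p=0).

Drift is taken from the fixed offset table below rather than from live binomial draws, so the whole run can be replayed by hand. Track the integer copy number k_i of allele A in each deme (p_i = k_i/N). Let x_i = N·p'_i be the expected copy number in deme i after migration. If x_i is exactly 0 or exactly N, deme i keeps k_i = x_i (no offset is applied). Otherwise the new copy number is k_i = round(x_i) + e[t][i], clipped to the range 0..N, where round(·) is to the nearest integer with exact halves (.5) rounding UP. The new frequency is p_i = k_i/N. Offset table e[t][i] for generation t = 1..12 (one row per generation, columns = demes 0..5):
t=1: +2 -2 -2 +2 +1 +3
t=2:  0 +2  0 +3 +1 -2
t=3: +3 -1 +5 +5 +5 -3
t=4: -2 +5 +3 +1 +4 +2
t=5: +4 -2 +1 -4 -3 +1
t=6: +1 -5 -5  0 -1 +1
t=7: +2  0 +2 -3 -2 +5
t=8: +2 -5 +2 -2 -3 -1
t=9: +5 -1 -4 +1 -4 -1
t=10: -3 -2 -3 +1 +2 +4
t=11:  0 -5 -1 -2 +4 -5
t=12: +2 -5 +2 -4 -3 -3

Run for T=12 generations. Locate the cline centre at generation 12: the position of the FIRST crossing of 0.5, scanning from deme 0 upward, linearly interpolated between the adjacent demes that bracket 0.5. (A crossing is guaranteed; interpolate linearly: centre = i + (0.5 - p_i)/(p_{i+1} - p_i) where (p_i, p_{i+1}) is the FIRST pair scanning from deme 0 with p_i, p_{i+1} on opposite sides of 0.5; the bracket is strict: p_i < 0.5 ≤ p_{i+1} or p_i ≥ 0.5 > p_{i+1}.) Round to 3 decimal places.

0.214

t=0: k=[89 0 0 0 0 0]
t=1: x=[80.9900 8.0100 0.0000 0.0000 0.0000 0.0000] k=[83 6 0 0 0 0]
t=2: x=[76.0700 12.3900 0.5400 0.0000 0.0000 0.0000] k=[76 14 1 0 0 0]
t=3: x=[70.4200 18.4100 2.0800 0.0900 0.0000 0.0000] k=[73 17 7 5 0 0]
t=4: x=[67.9600 21.1400 7.7200 4.7300 0.4500 0.0000] k=[66 26 11 6 4 0]
t=5: x=[62.4000 28.2500 11.9000 6.2700 3.8200 0.3600] k=[66 26 13 2 1 1]
t=6: x=[62.4000 28.4300 13.1800 2.9000 1.0900 1.0000] k=[63 23 8 3 0 2]
t=7: x=[59.4000 25.2500 8.9000 3.1800 0.4500 1.8200] k=[61 25 11 0 0 7]
t=8: x=[57.7600 26.9800 11.2700 0.9900 0.6300 6.3700] k=[60 22 13 0 0 5]
t=9: x=[56.5800 24.6100 12.6400 1.1700 0.4500 4.5500] k=[62 24 9 2 0 4]
t=10: x=[58.5800 26.0700 9.7200 2.4500 0.5400 3.6400] k=[56 24 7 3 3 8]
t=11: x=[53.1200 25.3500 8.1700 3.3600 3.4500 7.5500] k=[53 20 7 1 7 3]
t=12: x=[50.0300 21.8000 7.6300 2.0800 6.1000 3.3600] k=[52 17 10 0 3 0]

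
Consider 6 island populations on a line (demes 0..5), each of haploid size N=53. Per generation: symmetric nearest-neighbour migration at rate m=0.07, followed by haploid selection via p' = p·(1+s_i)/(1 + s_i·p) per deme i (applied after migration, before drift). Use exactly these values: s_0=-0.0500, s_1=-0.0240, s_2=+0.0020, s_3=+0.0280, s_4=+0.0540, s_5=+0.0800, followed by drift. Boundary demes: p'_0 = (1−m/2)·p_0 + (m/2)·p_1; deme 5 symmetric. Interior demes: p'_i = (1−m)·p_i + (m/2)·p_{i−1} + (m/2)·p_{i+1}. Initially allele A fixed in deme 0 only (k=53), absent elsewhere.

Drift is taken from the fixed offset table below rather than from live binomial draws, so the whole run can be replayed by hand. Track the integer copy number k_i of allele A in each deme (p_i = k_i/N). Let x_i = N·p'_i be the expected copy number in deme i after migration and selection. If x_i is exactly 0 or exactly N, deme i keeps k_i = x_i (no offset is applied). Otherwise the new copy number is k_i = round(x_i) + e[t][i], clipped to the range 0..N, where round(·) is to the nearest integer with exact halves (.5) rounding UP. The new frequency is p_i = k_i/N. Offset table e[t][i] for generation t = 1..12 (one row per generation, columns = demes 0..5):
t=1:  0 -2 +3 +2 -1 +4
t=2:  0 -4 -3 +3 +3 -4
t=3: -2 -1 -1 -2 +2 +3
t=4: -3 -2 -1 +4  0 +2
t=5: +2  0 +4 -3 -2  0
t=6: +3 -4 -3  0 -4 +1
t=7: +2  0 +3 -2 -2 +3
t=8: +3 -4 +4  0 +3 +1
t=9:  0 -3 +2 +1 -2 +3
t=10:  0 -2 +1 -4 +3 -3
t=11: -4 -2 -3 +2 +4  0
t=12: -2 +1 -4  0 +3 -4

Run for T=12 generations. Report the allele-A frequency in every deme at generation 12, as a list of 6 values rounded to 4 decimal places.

[0.5283, 0.0377, 0.0000, 0.0377, 0.1887, 0.0000]

t=0: k=[53 0 0 0 0 0]
t=1: x=[51.0510 1.8120 0.0000 0.0000 0.0000 0.0000] k=[51 0 0 0 0 0]
t=2: x=[49.0307 1.7436 0.0000 0.0000 0.0000 0.0000] k=[49 0 0 0 0 0]
t=3: x=[47.0182 1.6751 0.0000 0.0000 0.0000 0.0000] k=[45 1 0 0 0 0]
t=4: x=[43.0521 2.4477 0.0351 0.0000 0.0000 0.0000] k=[40 0 0 0 0 0]
t=5: x=[38.0558 1.3673 0.0000 0.0000 0.0000 0.0000] k=[40 1 0 0 0 0]
t=6: x=[38.0916 2.2765 0.0351 0.0000 0.0000 0.0000] k=[41 0 0 0 0 0]
t=7: x=[39.0441 1.4015 0.0000 0.0000 0.0000 0.0000] k=[41 1 0 0 0 0]
t=8: x=[39.0800 2.3107 0.0351 0.0000 0.0000 0.0000] k=[42 0 4 0 0 0]
t=9: x=[40.0342 1.5725 3.7269 0.1439 0.0000 0.0000] k=[40 0 6 1 0 0]
t=10: x=[38.0558 1.5725 5.6250 1.1712 0.0369 0.0000] k=[38 0 7 0 3 0]
t=11: x=[36.0848 1.5383 6.5214 0.3597 2.9323 0.1134] k=[32 0 4 2 7 0]
t=12: x=[30.2163 1.2305 3.7970 2.3051 6.8891 0.2645] k=[28 2 0 2 10 0]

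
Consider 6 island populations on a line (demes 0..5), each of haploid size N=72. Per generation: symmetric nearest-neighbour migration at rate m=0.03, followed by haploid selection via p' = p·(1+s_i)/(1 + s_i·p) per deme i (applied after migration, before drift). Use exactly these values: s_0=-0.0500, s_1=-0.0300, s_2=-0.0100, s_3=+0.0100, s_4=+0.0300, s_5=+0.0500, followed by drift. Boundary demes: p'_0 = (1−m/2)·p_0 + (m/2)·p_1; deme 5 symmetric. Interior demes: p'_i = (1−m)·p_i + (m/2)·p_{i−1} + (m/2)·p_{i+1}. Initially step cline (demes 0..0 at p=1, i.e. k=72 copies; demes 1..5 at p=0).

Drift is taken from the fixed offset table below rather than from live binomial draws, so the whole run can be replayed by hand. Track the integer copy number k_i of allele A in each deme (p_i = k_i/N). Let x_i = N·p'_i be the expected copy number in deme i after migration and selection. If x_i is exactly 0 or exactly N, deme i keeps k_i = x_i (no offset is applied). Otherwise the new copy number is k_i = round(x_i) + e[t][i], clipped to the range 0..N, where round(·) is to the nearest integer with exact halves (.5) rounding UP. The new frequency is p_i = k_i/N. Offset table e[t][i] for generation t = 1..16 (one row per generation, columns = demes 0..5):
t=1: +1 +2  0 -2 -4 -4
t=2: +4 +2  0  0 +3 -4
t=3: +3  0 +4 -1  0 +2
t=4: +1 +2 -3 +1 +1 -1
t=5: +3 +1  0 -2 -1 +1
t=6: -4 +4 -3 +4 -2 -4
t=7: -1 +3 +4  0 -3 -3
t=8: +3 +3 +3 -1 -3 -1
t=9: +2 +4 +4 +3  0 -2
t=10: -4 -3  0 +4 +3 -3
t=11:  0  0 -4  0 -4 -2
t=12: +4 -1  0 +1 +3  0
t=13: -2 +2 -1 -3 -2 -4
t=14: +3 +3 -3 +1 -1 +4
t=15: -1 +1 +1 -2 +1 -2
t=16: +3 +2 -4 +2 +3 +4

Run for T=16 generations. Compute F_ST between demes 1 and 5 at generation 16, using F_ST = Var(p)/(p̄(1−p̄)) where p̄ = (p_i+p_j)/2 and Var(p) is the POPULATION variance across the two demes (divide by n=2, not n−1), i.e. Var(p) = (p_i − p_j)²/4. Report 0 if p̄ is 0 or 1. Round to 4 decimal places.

0.1481

t=0: k=[72 0 0 0 0 0]
t=1: x=[70.8641 1.0481 0.0000 0.0000 0.0000 0.0000] k=[72 3 0 0 0 0]
t=2: x=[70.9113 3.8767 0.0446 0.0000 0.0000 0.0000] k=[72 6 0 0 0 0]
t=3: x=[70.9586 6.7123 0.0891 0.0000 0.0000 0.0000] k=[72 7 4 0 0 0]
t=4: x=[70.9744 7.7176 3.9473 0.0606 0.0000 0.0000] k=[72 10 1 1 0 0]
t=5: x=[71.0217 10.5185 1.1238 0.9947 0.0154 0.0000] k=[72 12 1 0 0 0]
t=6: x=[71.0533 12.4188 1.1387 0.0151 0.0000 0.0000] k=[67 16 0 4 0 0]
t=7: x=[65.9570 16.1404 0.2970 3.9167 0.0618 0.0000] k=[65 19 4 4 0 0]
t=8: x=[63.9505 19.0354 4.1852 3.9772 0.0618 0.0000] k=[67 22 7 3 0 0]
t=9: x=[66.0510 21.9821 7.1004 3.0439 0.0463 0.0000] k=[68 26 11 6 0 0]
t=10: x=[67.1428 25.8978 11.0556 6.0398 0.0927 0.0000] k=[63 23 11 10 3 0]
t=11: x=[61.9652 22.9413 11.0705 9.9953 3.1478 0.0472] k=[62 23 7 10 0 0]
t=12: x=[60.9434 22.8671 7.2195 9.8896 0.1545 0.0000] k=[65 22 7 11 3 0]
t=13: x=[63.9974 21.9525 7.2195 10.9118 3.1632 0.0472] k=[62 24 6 8 1 0]
t=14: x=[60.9590 23.8121 6.2425 7.9350 1.1222 0.0157] k=[64 27 3 9 0 4]
t=15: x=[63.0507 26.6815 3.4171 8.8520 0.2008 4.1257] k=[62 28 4 7 1 2]
t=16: x=[61.0212 27.6296 4.3636 6.9270 1.1376 2.0814] k=[64 30 0 9 4 6]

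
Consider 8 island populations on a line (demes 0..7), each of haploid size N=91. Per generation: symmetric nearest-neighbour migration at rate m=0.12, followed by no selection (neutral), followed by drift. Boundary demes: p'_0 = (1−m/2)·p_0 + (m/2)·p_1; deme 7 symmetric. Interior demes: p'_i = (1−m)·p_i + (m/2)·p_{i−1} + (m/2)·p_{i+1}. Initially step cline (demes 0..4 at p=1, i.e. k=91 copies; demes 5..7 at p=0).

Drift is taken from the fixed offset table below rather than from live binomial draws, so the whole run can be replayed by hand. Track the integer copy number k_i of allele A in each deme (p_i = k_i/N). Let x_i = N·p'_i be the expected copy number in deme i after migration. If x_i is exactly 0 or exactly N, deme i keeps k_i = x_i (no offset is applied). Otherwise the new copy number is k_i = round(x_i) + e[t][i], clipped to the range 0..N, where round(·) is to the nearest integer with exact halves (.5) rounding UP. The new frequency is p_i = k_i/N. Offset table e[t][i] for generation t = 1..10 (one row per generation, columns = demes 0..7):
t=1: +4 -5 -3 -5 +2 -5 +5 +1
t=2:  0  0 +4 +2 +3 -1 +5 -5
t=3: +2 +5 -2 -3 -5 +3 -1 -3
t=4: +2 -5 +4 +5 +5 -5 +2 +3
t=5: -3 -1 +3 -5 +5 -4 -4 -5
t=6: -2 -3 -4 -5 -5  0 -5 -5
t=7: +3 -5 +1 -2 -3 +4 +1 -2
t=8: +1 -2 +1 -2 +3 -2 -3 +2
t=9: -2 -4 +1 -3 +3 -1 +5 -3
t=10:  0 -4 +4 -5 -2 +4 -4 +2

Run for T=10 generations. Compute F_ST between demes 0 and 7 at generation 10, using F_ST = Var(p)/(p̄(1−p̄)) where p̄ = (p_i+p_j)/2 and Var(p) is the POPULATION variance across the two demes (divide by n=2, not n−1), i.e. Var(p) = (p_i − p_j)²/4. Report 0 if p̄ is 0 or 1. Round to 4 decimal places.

t=0: k=[91 91 91 91 91 0 0 0]
t=1: x=[91.0000 91.0000 91.0000 91.0000 85.5400 5.4600 0.0000 0.0000] k=[91 91 91 91 88 0 0 0]
t=2: x=[91.0000 91.0000 91.0000 90.8200 82.9000 5.2800 0.0000 0.0000] k=[91 91 91 91 86 4 0 0]
t=3: x=[91.0000 91.0000 91.0000 90.7000 81.3800 8.6800 0.2400 0.0000] k=[91 91 91 88 76 12 0 0]
t=4: x=[91.0000 91.0000 90.8200 87.4600 72.8800 15.1200 0.7200 0.0000] k=[91 91 91 91 78 10 3 0]
t=5: x=[91.0000 91.0000 91.0000 90.2200 74.7000 13.6600 3.2400 0.1800] k=[91 91 91 85 80 10 0 0]
t=6: x=[91.0000 91.0000 90.6400 85.0600 76.1000 13.6000 0.6000 0.0000] k=[91 91 87 80 71 14 0 0]
t=7: x=[91.0000 90.7600 86.8200 79.8800 68.1200 16.5800 0.8400 0.0000] k=[91 86 88 78 65 21 2 0]
t=8: x=[90.7000 86.4200 87.2800 77.8200 63.1400 22.5000 3.0200 0.1200] k=[91 84 88 76 66 21 0 2]
t=9: x=[90.5800 84.6600 87.0400 76.1200 63.9000 22.4400 1.3800 1.8800] k=[89 81 88 73 67 21 6 0]
t=10: x=[88.5200 81.9000 86.6800 73.5400 64.6000 22.8600 6.5400 0.3600] k=[89 78 91 69 63 27 3 2]

0.9140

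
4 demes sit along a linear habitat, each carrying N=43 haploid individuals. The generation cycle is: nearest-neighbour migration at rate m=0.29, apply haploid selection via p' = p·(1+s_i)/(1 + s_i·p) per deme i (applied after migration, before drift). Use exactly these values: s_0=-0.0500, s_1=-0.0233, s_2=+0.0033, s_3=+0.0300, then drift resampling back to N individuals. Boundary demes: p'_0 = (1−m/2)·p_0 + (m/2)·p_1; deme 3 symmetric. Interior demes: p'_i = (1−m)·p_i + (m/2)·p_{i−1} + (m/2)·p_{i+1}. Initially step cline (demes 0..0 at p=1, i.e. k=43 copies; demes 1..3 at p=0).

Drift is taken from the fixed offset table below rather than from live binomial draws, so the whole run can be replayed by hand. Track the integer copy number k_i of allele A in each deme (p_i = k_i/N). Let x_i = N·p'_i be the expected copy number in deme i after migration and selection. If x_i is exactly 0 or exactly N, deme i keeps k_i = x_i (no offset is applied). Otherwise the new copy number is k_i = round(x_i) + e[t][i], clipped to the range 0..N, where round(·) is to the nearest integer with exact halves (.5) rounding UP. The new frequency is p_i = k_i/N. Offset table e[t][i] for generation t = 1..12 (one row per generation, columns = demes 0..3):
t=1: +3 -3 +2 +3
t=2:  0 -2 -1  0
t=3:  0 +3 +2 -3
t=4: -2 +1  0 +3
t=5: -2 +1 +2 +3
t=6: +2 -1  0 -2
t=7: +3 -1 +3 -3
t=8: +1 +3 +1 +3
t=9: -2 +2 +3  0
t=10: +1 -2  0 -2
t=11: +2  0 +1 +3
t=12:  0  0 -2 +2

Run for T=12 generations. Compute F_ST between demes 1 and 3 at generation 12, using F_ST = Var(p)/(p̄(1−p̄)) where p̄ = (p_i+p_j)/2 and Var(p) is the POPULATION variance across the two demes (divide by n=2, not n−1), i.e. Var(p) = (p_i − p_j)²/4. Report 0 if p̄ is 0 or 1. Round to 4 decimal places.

0.0025

t=0: k=[43 0 0 0]
t=1: x=[36.4866 6.1104 0.0000 0.0000] k=[39 3 0 0]
t=2: x=[33.4030 7.6358 0.4364 0.0000] k=[33 6 0 0]
t=3: x=[28.5979 8.8778 0.8728 0.0000] k=[29 12 3 0]
t=4: x=[26.0108 12.9457 3.8816 0.4479] k=[24 14 4 3]
t=5: x=[21.9993 13.7783 5.3203 3.2323] k=[20 15 7 6]
t=6: x=[18.7311 14.3388 8.0365 6.3023] k=[21 13 8 4]
t=7: x=[19.2931 13.2182 8.1668 4.7024] k=[22 12 11 2]
t=8: x=[20.0004 13.0894 9.8650 3.3963] k=[21 16 11 6]
t=9: x=[19.7263 15.7639 11.0270 6.8944] k=[18 18 14 7]
t=10: x=[17.4656 17.1762 13.5956 8.2095] k=[18 15 14 6]
t=11: x=[17.0347 15.0585 13.0149 7.3381] k=[19 15 14 10]
t=12: x=[17.8820 15.2025 13.5956 10.8176] k=[18 15 12 13]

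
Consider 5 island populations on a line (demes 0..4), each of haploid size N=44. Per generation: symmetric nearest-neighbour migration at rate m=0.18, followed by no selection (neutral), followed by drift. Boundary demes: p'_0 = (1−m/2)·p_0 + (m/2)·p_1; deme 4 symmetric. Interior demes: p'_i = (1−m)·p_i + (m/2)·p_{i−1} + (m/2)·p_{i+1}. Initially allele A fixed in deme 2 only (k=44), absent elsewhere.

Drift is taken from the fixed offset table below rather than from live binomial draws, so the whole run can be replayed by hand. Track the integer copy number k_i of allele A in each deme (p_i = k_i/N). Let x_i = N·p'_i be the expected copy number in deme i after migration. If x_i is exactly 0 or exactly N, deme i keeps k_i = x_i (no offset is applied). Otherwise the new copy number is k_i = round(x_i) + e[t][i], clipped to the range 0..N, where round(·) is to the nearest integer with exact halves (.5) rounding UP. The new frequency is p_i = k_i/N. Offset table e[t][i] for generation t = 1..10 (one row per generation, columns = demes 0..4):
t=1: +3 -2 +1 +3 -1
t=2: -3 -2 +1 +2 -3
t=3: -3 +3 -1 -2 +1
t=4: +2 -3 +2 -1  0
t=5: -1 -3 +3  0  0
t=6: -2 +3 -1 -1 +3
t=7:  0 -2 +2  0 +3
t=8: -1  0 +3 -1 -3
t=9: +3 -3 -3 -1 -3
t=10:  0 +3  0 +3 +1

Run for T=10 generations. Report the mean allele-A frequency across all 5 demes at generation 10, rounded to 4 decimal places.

0.2455

t=0: k=[0 0 44 0 0]
t=1: x=[0.0000 3.9600 36.0800 3.9600 0.0000] k=[0 2 37 7 0]
t=2: x=[0.1800 4.9700 31.1500 9.0700 0.6300] k=[0 3 32 11 0]
t=3: x=[0.2700 5.3400 27.5000 11.9000 0.9900] k=[0 8 27 10 2]
t=4: x=[0.7200 8.9900 23.7600 10.8100 2.7200] k=[3 6 26 10 3]
t=5: x=[3.2700 7.5300 22.7600 10.8100 3.6300] k=[2 5 26 11 4]
t=6: x=[2.2700 6.6200 22.7600 11.7200 4.6300] k=[0 10 22 11 8]
t=7: x=[0.9000 10.1800 19.9300 11.7200 8.2700] k=[1 8 22 12 11]
t=8: x=[1.6300 8.6300 19.8400 12.8100 11.0900] k=[1 9 23 12 8]
t=9: x=[1.7200 9.5400 20.7500 12.6300 8.3600] k=[5 7 18 12 5]
t=10: x=[5.1800 7.8100 16.4700 11.9100 5.6300] k=[5 11 16 15 7]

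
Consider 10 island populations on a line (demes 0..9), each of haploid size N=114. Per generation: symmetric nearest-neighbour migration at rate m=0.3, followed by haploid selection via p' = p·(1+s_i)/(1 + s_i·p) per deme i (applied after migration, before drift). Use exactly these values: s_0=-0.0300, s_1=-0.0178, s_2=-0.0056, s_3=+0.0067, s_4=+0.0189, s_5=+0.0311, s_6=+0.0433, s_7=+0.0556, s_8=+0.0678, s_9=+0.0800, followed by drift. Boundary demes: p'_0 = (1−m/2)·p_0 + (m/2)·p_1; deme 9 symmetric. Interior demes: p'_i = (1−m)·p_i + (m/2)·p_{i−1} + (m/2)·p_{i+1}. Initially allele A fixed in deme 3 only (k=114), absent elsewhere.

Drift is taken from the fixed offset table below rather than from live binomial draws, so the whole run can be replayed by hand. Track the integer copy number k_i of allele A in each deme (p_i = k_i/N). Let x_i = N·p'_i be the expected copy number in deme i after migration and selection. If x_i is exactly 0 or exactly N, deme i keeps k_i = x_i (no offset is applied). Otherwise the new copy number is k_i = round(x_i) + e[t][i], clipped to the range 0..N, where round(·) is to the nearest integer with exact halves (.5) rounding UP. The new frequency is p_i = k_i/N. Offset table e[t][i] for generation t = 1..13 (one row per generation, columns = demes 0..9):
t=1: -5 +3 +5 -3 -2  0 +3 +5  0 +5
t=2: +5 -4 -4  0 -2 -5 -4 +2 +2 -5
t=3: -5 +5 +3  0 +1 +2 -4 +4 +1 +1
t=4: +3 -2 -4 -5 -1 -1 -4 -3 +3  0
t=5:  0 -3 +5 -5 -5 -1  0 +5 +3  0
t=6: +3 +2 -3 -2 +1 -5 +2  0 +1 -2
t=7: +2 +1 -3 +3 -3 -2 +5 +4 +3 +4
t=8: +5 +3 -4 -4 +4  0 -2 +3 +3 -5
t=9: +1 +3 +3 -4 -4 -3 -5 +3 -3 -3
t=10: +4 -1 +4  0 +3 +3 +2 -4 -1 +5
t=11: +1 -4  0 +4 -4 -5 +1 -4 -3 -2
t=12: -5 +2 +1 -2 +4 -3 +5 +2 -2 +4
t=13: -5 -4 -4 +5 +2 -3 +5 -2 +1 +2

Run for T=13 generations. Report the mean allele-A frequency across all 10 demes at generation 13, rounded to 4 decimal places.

t=0: k=[0 0 0 114 0 0 0 0 0 0]
t=1: x=[0.0000 0.0000 17.0185 79.9596 17.3739 0.0000 0.0000 0.0000 0.0000 0.0000] k=[0 0 22 77 15 0 0 0 0 0]
t=2: x=[0.0000 3.2429 26.8346 59.6399 22.3849 2.3186 0.0000 0.0000 0.0000 0.0000] k=[0 0 23 60 20 0 0 0 0 0]
t=3: x=[0.0000 3.3904 24.9903 48.6361 23.3457 3.0908 0.0000 0.0000 0.0000 0.0000] k=[0 8 28 49 24 5 0 0 0 0]
t=4: x=[1.1644 9.6403 28.0311 42.2775 25.2663 7.3067 0.7823 0.0000 0.0000 0.0000] k=[4 8 24 37 24 6 0 0 0 0]
t=5: x=[4.4674 9.6403 23.4452 33.2571 23.5985 8.0255 0.9386 0.0000 0.0000 0.0000] k=[4 7 28 28 19 7 1 0 0 0]
t=6: x=[4.3216 9.5418 24.7410 26.7866 18.8426 8.1282 1.8246 0.1583 0.0000 0.0000] k=[7 12 22 25 20 3 4 0 0 0]
t=7: x=[7.5329 12.5480 20.8541 23.9260 18.4882 5.8681 3.3865 0.6332 0.0000 0.0000] k=[10 14 18 27 15 4 8 5 0 0]
t=8: x=[10.3108 13.7809 18.6622 23.9762 15.3977 6.4334 7.2318 4.9500 0.8005 0.0000] k=[15 17 15 20 19 6 5 8 4 0]
t=9: x=[14.9010 16.1494 15.9727 19.2064 17.4752 8.0255 5.8301 7.3116 4.2611 0.6477] k=[16 19 19 15 13 5 1 10 1 0]
t=10: x=[16.0259 18.2727 18.3135 15.3887 12.3040 5.7654 3.0743 7.6785 2.3461 0.1620] k=[20 17 22 15 15 9 5 4 1 5]
t=11: x=[19.0616 17.9270 20.1068 16.1423 14.3330 9.5650 5.6742 3.8987 2.1863 4.7374] k=[20 14 20 20 10 5 7 0 0 3]
t=12: x=[18.6206 15.5571 19.0109 18.6037 10.9337 6.2279 5.8820 1.1078 0.4804 2.7491] k=[14 18 20 17 15 3 11 3 0 7]
t=13: x=[14.2166 17.4331 19.1603 17.2475 13.7244 6.1765 8.9432 3.9513 1.6003 6.3993] k=[9 13 15 22 16 3 14 2 3 8]

0.0921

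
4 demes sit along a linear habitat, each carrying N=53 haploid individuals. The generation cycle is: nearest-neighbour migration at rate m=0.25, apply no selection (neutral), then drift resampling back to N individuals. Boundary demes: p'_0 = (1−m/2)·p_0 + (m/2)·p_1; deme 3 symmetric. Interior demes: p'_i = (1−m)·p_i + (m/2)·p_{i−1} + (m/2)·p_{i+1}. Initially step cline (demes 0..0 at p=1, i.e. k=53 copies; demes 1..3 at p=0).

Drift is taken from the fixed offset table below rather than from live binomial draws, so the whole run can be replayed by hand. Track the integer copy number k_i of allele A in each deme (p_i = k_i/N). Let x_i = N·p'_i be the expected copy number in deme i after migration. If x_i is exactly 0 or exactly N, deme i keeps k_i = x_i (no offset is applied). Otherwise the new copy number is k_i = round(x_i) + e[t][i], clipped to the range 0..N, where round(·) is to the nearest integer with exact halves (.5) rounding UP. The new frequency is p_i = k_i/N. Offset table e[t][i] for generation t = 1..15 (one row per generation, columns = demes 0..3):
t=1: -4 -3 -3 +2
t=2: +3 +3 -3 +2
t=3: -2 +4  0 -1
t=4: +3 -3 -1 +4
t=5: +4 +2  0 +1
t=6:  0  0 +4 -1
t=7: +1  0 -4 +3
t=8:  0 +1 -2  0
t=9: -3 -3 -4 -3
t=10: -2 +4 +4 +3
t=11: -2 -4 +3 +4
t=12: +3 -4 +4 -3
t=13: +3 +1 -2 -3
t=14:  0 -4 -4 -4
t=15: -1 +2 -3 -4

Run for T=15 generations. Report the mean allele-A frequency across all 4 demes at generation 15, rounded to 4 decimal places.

t=0: k=[53 0 0 0]
t=1: x=[46.3750 6.6250 0.0000 0.0000] k=[42 4 0 0]
t=2: x=[37.2500 8.2500 0.5000 0.0000] k=[40 11 0 0]
t=3: x=[36.3750 13.2500 1.3750 0.0000] k=[34 17 1 0]
t=4: x=[31.8750 17.1250 2.8750 0.1250] k=[35 14 2 4]
t=5: x=[32.3750 15.1250 3.7500 3.7500] k=[36 17 4 5]
t=6: x=[33.6250 17.7500 5.7500 4.8750] k=[34 18 10 4]
t=7: x=[32.0000 19.0000 10.2500 4.7500] k=[33 19 6 8]
t=8: x=[31.2500 19.1250 7.8750 7.7500] k=[31 20 6 8]
t=9: x=[29.6250 19.6250 8.0000 7.7500] k=[27 17 4 5]
t=10: x=[25.7500 16.6250 5.7500 4.8750] k=[24 21 10 8]
t=11: x=[23.6250 20.0000 11.1250 8.2500] k=[22 16 14 12]
t=12: x=[21.2500 16.5000 14.0000 12.2500] k=[24 13 18 9]
t=13: x=[22.6250 15.0000 16.2500 10.1250] k=[26 16 14 7]
t=14: x=[24.7500 17.0000 13.3750 7.8750] k=[25 13 9 4]
t=15: x=[23.5000 14.0000 8.8750 4.6250] k=[23 16 6 1]

0.2170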